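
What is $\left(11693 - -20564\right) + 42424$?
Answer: $74681$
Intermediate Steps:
$\left(11693 - -20564\right) + 42424 = \left(11693 + 20564\right) + 42424 = 32257 + 42424 = 74681$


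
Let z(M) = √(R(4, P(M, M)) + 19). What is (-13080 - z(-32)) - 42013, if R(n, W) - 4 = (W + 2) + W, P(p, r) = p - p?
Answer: -55098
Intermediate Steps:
P(p, r) = 0
R(n, W) = 6 + 2*W (R(n, W) = 4 + ((W + 2) + W) = 4 + ((2 + W) + W) = 4 + (2 + 2*W) = 6 + 2*W)
z(M) = 5 (z(M) = √((6 + 2*0) + 19) = √((6 + 0) + 19) = √(6 + 19) = √25 = 5)
(-13080 - z(-32)) - 42013 = (-13080 - 1*5) - 42013 = (-13080 - 5) - 42013 = -13085 - 42013 = -55098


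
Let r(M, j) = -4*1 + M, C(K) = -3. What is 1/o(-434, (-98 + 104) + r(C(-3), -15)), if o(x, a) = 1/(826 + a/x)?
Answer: 358485/434 ≈ 826.00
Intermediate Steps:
r(M, j) = -4 + M
1/o(-434, (-98 + 104) + r(C(-3), -15)) = 1/(-434/(((-98 + 104) + (-4 - 3)) + 826*(-434))) = 1/(-434/((6 - 7) - 358484)) = 1/(-434/(-1 - 358484)) = 1/(-434/(-358485)) = 1/(-434*(-1/358485)) = 1/(434/358485) = 358485/434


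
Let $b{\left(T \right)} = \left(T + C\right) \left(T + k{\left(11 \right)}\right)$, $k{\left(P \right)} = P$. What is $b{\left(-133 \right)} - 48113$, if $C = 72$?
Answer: $-40671$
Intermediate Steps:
$b{\left(T \right)} = \left(11 + T\right) \left(72 + T\right)$ ($b{\left(T \right)} = \left(T + 72\right) \left(T + 11\right) = \left(72 + T\right) \left(11 + T\right) = \left(11 + T\right) \left(72 + T\right)$)
$b{\left(-133 \right)} - 48113 = \left(792 + \left(-133\right)^{2} + 83 \left(-133\right)\right) - 48113 = \left(792 + 17689 - 11039\right) - 48113 = 7442 - 48113 = -40671$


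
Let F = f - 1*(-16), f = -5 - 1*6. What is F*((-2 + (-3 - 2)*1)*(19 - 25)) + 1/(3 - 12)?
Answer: 1889/9 ≈ 209.89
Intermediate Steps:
f = -11 (f = -5 - 6 = -11)
F = 5 (F = -11 - 1*(-16) = -11 + 16 = 5)
F*((-2 + (-3 - 2)*1)*(19 - 25)) + 1/(3 - 12) = 5*((-2 + (-3 - 2)*1)*(19 - 25)) + 1/(3 - 12) = 5*((-2 - 5*1)*(-6)) + 1/(-9) = 5*((-2 - 5)*(-6)) - ⅑ = 5*(-7*(-6)) - ⅑ = 5*42 - ⅑ = 210 - ⅑ = 1889/9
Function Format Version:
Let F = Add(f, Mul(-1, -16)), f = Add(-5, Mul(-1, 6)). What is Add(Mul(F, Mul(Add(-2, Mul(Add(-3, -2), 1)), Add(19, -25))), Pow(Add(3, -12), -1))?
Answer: Rational(1889, 9) ≈ 209.89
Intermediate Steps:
f = -11 (f = Add(-5, -6) = -11)
F = 5 (F = Add(-11, Mul(-1, -16)) = Add(-11, 16) = 5)
Add(Mul(F, Mul(Add(-2, Mul(Add(-3, -2), 1)), Add(19, -25))), Pow(Add(3, -12), -1)) = Add(Mul(5, Mul(Add(-2, Mul(Add(-3, -2), 1)), Add(19, -25))), Pow(Add(3, -12), -1)) = Add(Mul(5, Mul(Add(-2, Mul(-5, 1)), -6)), Pow(-9, -1)) = Add(Mul(5, Mul(Add(-2, -5), -6)), Rational(-1, 9)) = Add(Mul(5, Mul(-7, -6)), Rational(-1, 9)) = Add(Mul(5, 42), Rational(-1, 9)) = Add(210, Rational(-1, 9)) = Rational(1889, 9)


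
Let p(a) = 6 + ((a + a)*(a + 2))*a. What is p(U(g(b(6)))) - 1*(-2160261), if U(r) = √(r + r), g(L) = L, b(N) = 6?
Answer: 2160315 + 48*√3 ≈ 2.1604e+6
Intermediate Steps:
U(r) = √2*√r (U(r) = √(2*r) = √2*√r)
p(a) = 6 + 2*a²*(2 + a) (p(a) = 6 + ((2*a)*(2 + a))*a = 6 + (2*a*(2 + a))*a = 6 + 2*a²*(2 + a))
p(U(g(b(6)))) - 1*(-2160261) = (6 + 2*(√2*√6)³ + 4*(√2*√6)²) - 1*(-2160261) = (6 + 2*(2*√3)³ + 4*(2*√3)²) + 2160261 = (6 + 2*(24*√3) + 4*12) + 2160261 = (6 + 48*√3 + 48) + 2160261 = (54 + 48*√3) + 2160261 = 2160315 + 48*√3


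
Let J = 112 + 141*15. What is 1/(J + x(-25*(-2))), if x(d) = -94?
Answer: 1/2133 ≈ 0.00046882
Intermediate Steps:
J = 2227 (J = 112 + 2115 = 2227)
1/(J + x(-25*(-2))) = 1/(2227 - 94) = 1/2133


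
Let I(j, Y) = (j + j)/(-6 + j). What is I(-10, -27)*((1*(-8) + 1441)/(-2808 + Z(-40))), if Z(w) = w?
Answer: -7165/11392 ≈ -0.62895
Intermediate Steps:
I(j, Y) = 2*j/(-6 + j) (I(j, Y) = (2*j)/(-6 + j) = 2*j/(-6 + j))
I(-10, -27)*((1*(-8) + 1441)/(-2808 + Z(-40))) = (2*(-10)/(-6 - 10))*((1*(-8) + 1441)/(-2808 - 40)) = (2*(-10)/(-16))*((-8 + 1441)/(-2848)) = (2*(-10)*(-1/16))*(1433*(-1/2848)) = (5/4)*(-1433/2848) = -7165/11392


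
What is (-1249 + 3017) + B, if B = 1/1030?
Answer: 1821041/1030 ≈ 1768.0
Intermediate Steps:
B = 1/1030 ≈ 0.00097087
(-1249 + 3017) + B = (-1249 + 3017) + 1/1030 = 1768 + 1/1030 = 1821041/1030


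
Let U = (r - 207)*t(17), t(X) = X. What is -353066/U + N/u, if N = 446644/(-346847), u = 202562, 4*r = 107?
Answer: 7087347837647442/61510898273257 ≈ 115.22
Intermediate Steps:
r = 107/4 (r = (¼)*107 = 107/4 ≈ 26.750)
N = -446644/346847 (N = 446644*(-1/346847) = -446644/346847 ≈ -1.2877)
U = -12257/4 (U = (107/4 - 207)*17 = -721/4*17 = -12257/4 ≈ -3064.3)
-353066/U + N/u = -353066/(-12257/4) - 446644/346847/202562 = -353066*(-4/12257) - 446644/346847*1/202562 = 201752/1751 - 223322/35129011007 = 7087347837647442/61510898273257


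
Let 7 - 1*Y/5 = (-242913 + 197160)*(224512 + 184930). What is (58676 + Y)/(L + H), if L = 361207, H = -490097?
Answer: -93666057841/128890 ≈ -7.2671e+5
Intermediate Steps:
Y = 93665999165 (Y = 35 - 5*(-242913 + 197160)*(224512 + 184930) = 35 - (-228765)*409442 = 35 - 5*(-18733199826) = 35 + 93665999130 = 93665999165)
(58676 + Y)/(L + H) = (58676 + 93665999165)/(361207 - 490097) = 93666057841/(-128890) = 93666057841*(-1/128890) = -93666057841/128890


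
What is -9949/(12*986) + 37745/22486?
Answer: 111442813/133027176 ≈ 0.83774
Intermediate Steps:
-9949/(12*986) + 37745/22486 = -9949/11832 + 37745*(1/22486) = -9949*1/11832 + 37745/22486 = -9949/11832 + 37745/22486 = 111442813/133027176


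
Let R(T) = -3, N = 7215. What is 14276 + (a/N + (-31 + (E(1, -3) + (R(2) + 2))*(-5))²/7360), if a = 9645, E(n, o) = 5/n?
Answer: 50545307721/3540160 ≈ 14278.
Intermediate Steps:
14276 + (a/N + (-31 + (E(1, -3) + (R(2) + 2))*(-5))²/7360) = 14276 + (9645/7215 + (-31 + (5/1 + (-3 + 2))*(-5))²/7360) = 14276 + (9645*(1/7215) + (-31 + (5*1 - 1)*(-5))²*(1/7360)) = 14276 + (643/481 + (-31 + (5 - 1)*(-5))²*(1/7360)) = 14276 + (643/481 + (-31 + 4*(-5))²*(1/7360)) = 14276 + (643/481 + (-31 - 20)²*(1/7360)) = 14276 + (643/481 + (-51)²*(1/7360)) = 14276 + (643/481 + 2601*(1/7360)) = 14276 + (643/481 + 2601/7360) = 14276 + 5983561/3540160 = 50545307721/3540160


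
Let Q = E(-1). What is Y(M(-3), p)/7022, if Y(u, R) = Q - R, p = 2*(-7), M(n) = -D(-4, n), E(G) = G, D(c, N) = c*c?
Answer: 13/7022 ≈ 0.0018513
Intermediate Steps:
D(c, N) = c²
M(n) = -16 (M(n) = -1*(-4)² = -1*16 = -16)
Q = -1
p = -14
Y(u, R) = -1 - R
Y(M(-3), p)/7022 = (-1 - 1*(-14))/7022 = (-1 + 14)*(1/7022) = 13*(1/7022) = 13/7022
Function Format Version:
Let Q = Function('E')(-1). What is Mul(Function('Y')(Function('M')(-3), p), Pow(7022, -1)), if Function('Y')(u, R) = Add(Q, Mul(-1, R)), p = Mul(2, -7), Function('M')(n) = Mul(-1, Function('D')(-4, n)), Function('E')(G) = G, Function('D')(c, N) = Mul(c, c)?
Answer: Rational(13, 7022) ≈ 0.0018513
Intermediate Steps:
Function('D')(c, N) = Pow(c, 2)
Function('M')(n) = -16 (Function('M')(n) = Mul(-1, Pow(-4, 2)) = Mul(-1, 16) = -16)
Q = -1
p = -14
Function('Y')(u, R) = Add(-1, Mul(-1, R))
Mul(Function('Y')(Function('M')(-3), p), Pow(7022, -1)) = Mul(Add(-1, Mul(-1, -14)), Pow(7022, -1)) = Mul(Add(-1, 14), Rational(1, 7022)) = Mul(13, Rational(1, 7022)) = Rational(13, 7022)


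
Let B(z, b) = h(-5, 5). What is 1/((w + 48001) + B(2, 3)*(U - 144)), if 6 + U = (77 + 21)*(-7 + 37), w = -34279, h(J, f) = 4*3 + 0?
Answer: 1/47202 ≈ 2.1186e-5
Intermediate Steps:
h(J, f) = 12 (h(J, f) = 12 + 0 = 12)
B(z, b) = 12
U = 2934 (U = -6 + (77 + 21)*(-7 + 37) = -6 + 98*30 = -6 + 2940 = 2934)
1/((w + 48001) + B(2, 3)*(U - 144)) = 1/((-34279 + 48001) + 12*(2934 - 144)) = 1/(13722 + 12*2790) = 1/(13722 + 33480) = 1/47202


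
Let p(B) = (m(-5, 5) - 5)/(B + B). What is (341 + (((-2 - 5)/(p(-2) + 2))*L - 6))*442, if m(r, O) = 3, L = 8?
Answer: 690846/5 ≈ 1.3817e+5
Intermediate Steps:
p(B) = -1/B (p(B) = (3 - 5)/(B + B) = -2*1/(2*B) = -1/B)
(341 + (((-2 - 5)/(p(-2) + 2))*L - 6))*442 = (341 + (((-2 - 5)/(-1/(-2) + 2))*8 - 6))*442 = (341 + (-7/(-1*(-½) + 2)*8 - 6))*442 = (341 + (-7/(½ + 2)*8 - 6))*442 = (341 + (-7/5/2*8 - 6))*442 = (341 + (-7*⅖*8 - 6))*442 = (341 + (-14/5*8 - 6))*442 = (341 + (-112/5 - 6))*442 = (341 - 142/5)*442 = (1563/5)*442 = 690846/5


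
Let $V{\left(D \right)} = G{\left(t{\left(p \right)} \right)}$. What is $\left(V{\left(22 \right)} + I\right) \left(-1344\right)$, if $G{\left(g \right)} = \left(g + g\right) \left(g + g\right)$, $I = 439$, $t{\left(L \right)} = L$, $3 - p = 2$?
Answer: $-595392$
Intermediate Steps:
$p = 1$ ($p = 3 - 2 = 1$)
$G{\left(g \right)} = 4 g^{2}$ ($G{\left(g \right)} = 2 g 2 g = 4 g^{2}$)
$V{\left(D \right)} = 4$ ($V{\left(D \right)} = 4 \cdot 1^{2} = 4 \cdot 1 = 4$)
$\left(V{\left(22 \right)} + I\right) \left(-1344\right) = \left(4 + 439\right) \left(-1344\right) = 443 \left(-1344\right) = -595392$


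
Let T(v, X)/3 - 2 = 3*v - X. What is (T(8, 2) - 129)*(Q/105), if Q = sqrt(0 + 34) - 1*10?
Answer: 38/7 - 19*sqrt(34)/35 ≈ 2.2632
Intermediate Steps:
T(v, X) = 6 - 3*X + 9*v (T(v, X) = 6 + 3*(3*v - X) = 6 + 3*(-X + 3*v) = 6 + (-3*X + 9*v) = 6 - 3*X + 9*v)
Q = -10 + sqrt(34) (Q = sqrt(34) - 10 = -10 + sqrt(34) ≈ -4.1691)
(T(8, 2) - 129)*(Q/105) = ((6 - 3*2 + 9*8) - 129)*((-10 + sqrt(34))/105) = ((6 - 6 + 72) - 129)*((-10 + sqrt(34))*(1/105)) = (72 - 129)*(-2/21 + sqrt(34)/105) = -57*(-2/21 + sqrt(34)/105) = 38/7 - 19*sqrt(34)/35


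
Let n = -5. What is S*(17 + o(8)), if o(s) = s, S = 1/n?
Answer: -5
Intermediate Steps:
S = -⅕ (S = 1/(-5) = -⅕ ≈ -0.20000)
S*(17 + o(8)) = -(17 + 8)/5 = -⅕*25 = -5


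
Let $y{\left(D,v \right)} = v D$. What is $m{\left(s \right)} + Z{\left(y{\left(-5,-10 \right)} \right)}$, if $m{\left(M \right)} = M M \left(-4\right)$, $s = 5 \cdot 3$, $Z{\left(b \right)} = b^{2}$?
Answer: $1600$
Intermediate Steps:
$y{\left(D,v \right)} = D v$
$s = 15$
$m{\left(M \right)} = - 4 M^{2}$ ($m{\left(M \right)} = M^{2} \left(-4\right) = - 4 M^{2}$)
$m{\left(s \right)} + Z{\left(y{\left(-5,-10 \right)} \right)} = - 4 \cdot 15^{2} + \left(\left(-5\right) \left(-10\right)\right)^{2} = \left(-4\right) 225 + 50^{2} = -900 + 2500 = 1600$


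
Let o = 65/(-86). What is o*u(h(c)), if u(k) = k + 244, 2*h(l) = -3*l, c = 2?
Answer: -15665/86 ≈ -182.15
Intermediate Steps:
o = -65/86 (o = 65*(-1/86) = -65/86 ≈ -0.75581)
h(l) = -3*l/2 (h(l) = (-3*l)/2 = -3*l/2)
u(k) = 244 + k
o*u(h(c)) = -65*(244 - 3/2*2)/86 = -65*(244 - 3)/86 = -65/86*241 = -15665/86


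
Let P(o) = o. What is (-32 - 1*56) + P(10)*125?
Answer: 1162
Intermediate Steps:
(-32 - 1*56) + P(10)*125 = (-32 - 1*56) + 10*125 = (-32 - 56) + 1250 = -88 + 1250 = 1162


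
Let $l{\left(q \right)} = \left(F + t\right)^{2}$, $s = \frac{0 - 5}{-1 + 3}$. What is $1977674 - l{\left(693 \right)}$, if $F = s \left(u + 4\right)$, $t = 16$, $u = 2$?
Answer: $1977673$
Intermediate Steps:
$s = - \frac{5}{2} \approx -2.5$
$F = -15$ ($F = - \frac{5 \left(2 + 4\right)}{2} = \left(- \frac{5}{2}\right) 6 = -15$)
$l{\left(q \right)} = 1$ ($l{\left(q \right)} = \left(-15 + 16\right)^{2} = 1^{2} = 1$)
$1977674 - l{\left(693 \right)} = 1977674 - 1 = 1977673$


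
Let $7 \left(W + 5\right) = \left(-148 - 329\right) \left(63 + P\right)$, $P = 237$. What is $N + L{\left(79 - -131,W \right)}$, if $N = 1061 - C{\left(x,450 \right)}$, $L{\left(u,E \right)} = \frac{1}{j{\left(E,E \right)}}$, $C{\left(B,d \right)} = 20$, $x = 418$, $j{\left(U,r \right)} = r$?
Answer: $\frac{149003528}{143135} \approx 1041.0$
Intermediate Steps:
$W = - \frac{143135}{7}$ ($W = -5 + \frac{\left(-148 - 329\right) \left(63 + 237\right)}{7} = -5 + \frac{\left(-477\right) 300}{7} = -5 + \frac{1}{7} \left(-143100\right) = -5 - \frac{143100}{7} = - \frac{143135}{7} \approx -20448.0$)
$L{\left(u,E \right)} = \frac{1}{E}$
$N = 1041$ ($N = 1061 - 20 = 1041$)
$N + L{\left(79 - -131,W \right)} = 1041 + \frac{1}{- \frac{143135}{7}} = 1041 - \frac{7}{143135} = \frac{149003528}{143135}$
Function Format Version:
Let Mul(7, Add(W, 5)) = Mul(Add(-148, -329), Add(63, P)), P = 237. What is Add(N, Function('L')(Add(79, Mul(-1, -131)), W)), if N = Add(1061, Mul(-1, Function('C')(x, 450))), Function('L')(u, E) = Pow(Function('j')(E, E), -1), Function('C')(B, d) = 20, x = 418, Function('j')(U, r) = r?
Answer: Rational(149003528, 143135) ≈ 1041.0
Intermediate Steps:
W = Rational(-143135, 7) (W = Add(-5, Mul(Rational(1, 7), Mul(Add(-148, -329), Add(63, 237)))) = Add(-5, Mul(Rational(1, 7), Mul(-477, 300))) = Add(-5, Mul(Rational(1, 7), -143100)) = Add(-5, Rational(-143100, 7)) = Rational(-143135, 7) ≈ -20448.)
Function('L')(u, E) = Pow(E, -1)
N = 1041 (N = Add(1061, Mul(-1, 20)) = Add(1061, -20) = 1041)
Add(N, Function('L')(Add(79, Mul(-1, -131)), W)) = Add(1041, Pow(Rational(-143135, 7), -1)) = Add(1041, Rational(-7, 143135)) = Rational(149003528, 143135)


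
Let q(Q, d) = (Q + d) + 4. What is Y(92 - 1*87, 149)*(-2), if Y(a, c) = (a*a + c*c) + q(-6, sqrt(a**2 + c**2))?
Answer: -44448 - 2*sqrt(22226) ≈ -44746.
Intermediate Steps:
q(Q, d) = 4 + Q + d
Y(a, c) = -2 + a**2 + c**2 + sqrt(a**2 + c**2) (Y(a, c) = (a*a + c*c) + (4 - 6 + sqrt(a**2 + c**2)) = (a**2 + c**2) + (-2 + sqrt(a**2 + c**2)) = -2 + a**2 + c**2 + sqrt(a**2 + c**2))
Y(92 - 1*87, 149)*(-2) = (-2 + (92 - 1*87)**2 + 149**2 + sqrt((92 - 1*87)**2 + 149**2))*(-2) = (-2 + (92 - 87)**2 + 22201 + sqrt((92 - 87)**2 + 22201))*(-2) = (-2 + 5**2 + 22201 + sqrt(5**2 + 22201))*(-2) = (-2 + 25 + 22201 + sqrt(25 + 22201))*(-2) = (-2 + 25 + 22201 + sqrt(22226))*(-2) = (22224 + sqrt(22226))*(-2) = -44448 - 2*sqrt(22226)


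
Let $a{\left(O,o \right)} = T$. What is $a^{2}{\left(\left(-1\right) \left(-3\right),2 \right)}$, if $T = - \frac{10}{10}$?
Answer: $1$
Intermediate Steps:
$T = -1$ ($T = \left(-10\right) \frac{1}{10} = -1$)
$a{\left(O,o \right)} = -1$
$a^{2}{\left(\left(-1\right) \left(-3\right),2 \right)} = \left(-1\right)^{2} = 1$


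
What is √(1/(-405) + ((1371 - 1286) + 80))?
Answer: 2*√83530/45 ≈ 12.845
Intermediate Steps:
√(1/(-405) + ((1371 - 1286) + 80)) = √(-1/405 + (85 + 80)) = √(-1/405 + 165) = √(66824/405) = 2*√83530/45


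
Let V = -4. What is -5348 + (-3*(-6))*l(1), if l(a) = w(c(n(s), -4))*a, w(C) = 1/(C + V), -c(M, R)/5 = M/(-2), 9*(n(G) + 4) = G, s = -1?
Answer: -1374760/257 ≈ -5349.3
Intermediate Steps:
n(G) = -4 + G/9
c(M, R) = 5*M/2 (c(M, R) = -5*M/(-2) = -5*M*(-1)/2 = -(-5)*M/2 = 5*M/2)
w(C) = 1/(-4 + C) (w(C) = 1/(C - 4) = 1/(-4 + C))
l(a) = -18*a/257 (l(a) = a/(-4 + 5*(-4 + (⅑)*(-1))/2) = a/(-4 + 5*(-4 - ⅑)/2) = a/(-4 + (5/2)*(-37/9)) = a/(-4 - 185/18) = a/(-257/18) = -18*a/257)
-5348 + (-3*(-6))*l(1) = -5348 + (-3*(-6))*(-18/257*1) = -5348 + 18*(-18/257) = -5348 - 324/257 = -1374760/257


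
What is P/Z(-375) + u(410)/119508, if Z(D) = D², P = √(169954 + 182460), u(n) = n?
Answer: 205/59754 + √352414/140625 ≈ 0.0076522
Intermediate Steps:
P = √352414 ≈ 593.64
P/Z(-375) + u(410)/119508 = √352414/((-375)²) + 410/119508 = √352414/140625 + 410*(1/119508) = √352414*(1/140625) + 205/59754 = √352414/140625 + 205/59754 = 205/59754 + √352414/140625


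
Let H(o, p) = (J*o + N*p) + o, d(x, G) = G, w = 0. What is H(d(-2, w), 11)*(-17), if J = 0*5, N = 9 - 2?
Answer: -1309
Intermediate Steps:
N = 7
J = 0
H(o, p) = o + 7*p (H(o, p) = (0*o + 7*p) + o = (0 + 7*p) + o = 7*p + o = o + 7*p)
H(d(-2, w), 11)*(-17) = (0 + 7*11)*(-17) = (0 + 77)*(-17) = 77*(-17) = -1309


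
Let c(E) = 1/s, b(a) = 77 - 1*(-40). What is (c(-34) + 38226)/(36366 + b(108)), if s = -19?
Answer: 726293/693177 ≈ 1.0478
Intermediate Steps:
b(a) = 117 (b(a) = 77 + 40 = 117)
c(E) = -1/19 (c(E) = 1/(-19) = -1/19)
(c(-34) + 38226)/(36366 + b(108)) = (-1/19 + 38226)/(36366 + 117) = (726293/19)/36483 = (726293/19)*(1/36483) = 726293/693177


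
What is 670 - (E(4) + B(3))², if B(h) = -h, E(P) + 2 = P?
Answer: 669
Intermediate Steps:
E(P) = -2 + P
670 - (E(4) + B(3))² = 670 - ((-2 + 4) - 1*3)² = 670 - (2 - 3)² = 670 - 1*(-1)² = 670 - 1*1 = 670 - 1 = 669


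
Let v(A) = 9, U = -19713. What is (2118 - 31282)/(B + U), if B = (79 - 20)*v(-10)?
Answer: 634/417 ≈ 1.5204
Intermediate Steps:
B = 531 (B = (79 - 20)*9 = 59*9 = 531)
(2118 - 31282)/(B + U) = (2118 - 31282)/(531 - 19713) = -29164/(-19182) = -29164*(-1/19182) = 634/417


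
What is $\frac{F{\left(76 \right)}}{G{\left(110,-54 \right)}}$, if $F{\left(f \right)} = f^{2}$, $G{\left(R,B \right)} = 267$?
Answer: $\frac{5776}{267} \approx 21.633$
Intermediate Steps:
$\frac{F{\left(76 \right)}}{G{\left(110,-54 \right)}} = \frac{76^{2}}{267} = 5776 \cdot \frac{1}{267} = \frac{5776}{267}$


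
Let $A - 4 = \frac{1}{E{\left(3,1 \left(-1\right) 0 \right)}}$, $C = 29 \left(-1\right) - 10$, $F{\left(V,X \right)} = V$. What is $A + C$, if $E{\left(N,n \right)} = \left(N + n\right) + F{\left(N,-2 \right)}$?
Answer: $- \frac{209}{6} \approx -34.833$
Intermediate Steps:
$C = -39$ ($C = -29 - 10 = -39$)
$E{\left(N,n \right)} = n + 2 N$ ($E{\left(N,n \right)} = \left(N + n\right) + N = n + 2 N$)
$A = \frac{25}{6}$ ($A = 4 + \frac{1}{1 \left(-1\right) 0 + 2 \cdot 3} = 4 + \frac{1}{\left(-1\right) 0 + 6} = 4 + \frac{1}{0 + 6} = 4 + \frac{1}{6} = \frac{25}{6} \approx 4.1667$)
$A + C = \frac{25}{6} - 39 = - \frac{209}{6}$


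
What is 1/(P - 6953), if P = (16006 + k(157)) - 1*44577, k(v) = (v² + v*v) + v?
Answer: 1/13931 ≈ 7.1782e-5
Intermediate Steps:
k(v) = v + 2*v² (k(v) = (v² + v²) + v = 2*v² + v = v + 2*v²)
P = 20884 (P = (16006 + 157*(1 + 2*157)) - 1*44577 = (16006 + 157*(1 + 314)) - 44577 = (16006 + 157*315) - 44577 = (16006 + 49455) - 44577 = 65461 - 44577 = 20884)
1/(P - 6953) = 1/(20884 - 6953) = 1/13931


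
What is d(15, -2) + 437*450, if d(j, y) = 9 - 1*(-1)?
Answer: 196660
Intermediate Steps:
d(j, y) = 10 (d(j, y) = 9 + 1 = 10)
d(15, -2) + 437*450 = 10 + 437*450 = 10 + 196650 = 196660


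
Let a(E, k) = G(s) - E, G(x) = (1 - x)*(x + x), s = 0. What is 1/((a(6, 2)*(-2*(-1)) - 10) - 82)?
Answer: -1/104 ≈ -0.0096154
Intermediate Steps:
G(x) = 2*x*(1 - x) (G(x) = (1 - x)*(2*x) = 2*x*(1 - x))
a(E, k) = -E (a(E, k) = 2*0*(1 - 1*0) - E = 2*0*(1 + 0) - E = 2*0*1 - E = 0 - E = -E)
1/((a(6, 2)*(-2*(-1)) - 10) - 82) = 1/(((-1*6)*(-2*(-1)) - 10) - 82) = 1/((-6*2 - 10) - 82) = 1/((-12 - 10) - 82) = 1/(-22 - 82) = 1/(-104) = -1/104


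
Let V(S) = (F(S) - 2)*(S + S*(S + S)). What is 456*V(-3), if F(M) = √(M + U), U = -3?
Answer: -13680 + 6840*I*√6 ≈ -13680.0 + 16755.0*I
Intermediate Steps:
F(M) = √(-3 + M) (F(M) = √(M - 3) = √(-3 + M))
V(S) = (-2 + √(-3 + S))*(S + 2*S²) (V(S) = (√(-3 + S) - 2)*(S + S*(S + S)) = (-2 + √(-3 + S))*(S + S*(2*S)) = (-2 + √(-3 + S))*(S + 2*S²))
456*V(-3) = 456*(-3*(-2 + √(-3 - 3) - 4*(-3) + 2*(-3)*√(-3 - 3))) = 456*(-3*(-2 + √(-6) + 12 + 2*(-3)*√(-6))) = 456*(-3*(-2 + I*√6 + 12 + 2*(-3)*(I*√6))) = 456*(-3*(-2 + I*√6 + 12 - 6*I*√6)) = 456*(-3*(10 - 5*I*√6)) = 456*(-30 + 15*I*√6) = -13680 + 6840*I*√6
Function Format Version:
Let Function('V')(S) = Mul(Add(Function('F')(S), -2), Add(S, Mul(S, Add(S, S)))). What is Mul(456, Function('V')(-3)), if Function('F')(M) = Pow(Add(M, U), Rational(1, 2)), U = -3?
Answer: Add(-13680, Mul(6840, I, Pow(6, Rational(1, 2)))) ≈ Add(-13680., Mul(16755., I))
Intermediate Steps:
Function('F')(M) = Pow(Add(-3, M), Rational(1, 2)) (Function('F')(M) = Pow(Add(M, -3), Rational(1, 2)) = Pow(Add(-3, M), Rational(1, 2)))
Function('V')(S) = Mul(Add(-2, Pow(Add(-3, S), Rational(1, 2))), Add(S, Mul(2, Pow(S, 2)))) (Function('V')(S) = Mul(Add(Pow(Add(-3, S), Rational(1, 2)), -2), Add(S, Mul(S, Add(S, S)))) = Mul(Add(-2, Pow(Add(-3, S), Rational(1, 2))), Add(S, Mul(S, Mul(2, S)))) = Mul(Add(-2, Pow(Add(-3, S), Rational(1, 2))), Add(S, Mul(2, Pow(S, 2)))))
Mul(456, Function('V')(-3)) = Mul(456, Mul(-3, Add(-2, Pow(Add(-3, -3), Rational(1, 2)), Mul(-4, -3), Mul(2, -3, Pow(Add(-3, -3), Rational(1, 2)))))) = Mul(456, Mul(-3, Add(-2, Pow(-6, Rational(1, 2)), 12, Mul(2, -3, Pow(-6, Rational(1, 2)))))) = Mul(456, Mul(-3, Add(-2, Mul(I, Pow(6, Rational(1, 2))), 12, Mul(2, -3, Mul(I, Pow(6, Rational(1, 2))))))) = Mul(456, Mul(-3, Add(-2, Mul(I, Pow(6, Rational(1, 2))), 12, Mul(-6, I, Pow(6, Rational(1, 2)))))) = Mul(456, Mul(-3, Add(10, Mul(-5, I, Pow(6, Rational(1, 2)))))) = Mul(456, Add(-30, Mul(15, I, Pow(6, Rational(1, 2))))) = Add(-13680, Mul(6840, I, Pow(6, Rational(1, 2))))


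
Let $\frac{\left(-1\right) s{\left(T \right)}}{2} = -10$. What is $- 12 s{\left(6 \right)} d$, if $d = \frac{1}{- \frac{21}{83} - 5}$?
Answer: $\frac{4980}{109} \approx 45.688$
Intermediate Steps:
$s{\left(T \right)} = 20$ ($s{\left(T \right)} = \left(-2\right) \left(-10\right) = 20$)
$d = - \frac{83}{436}$ ($d = \frac{1}{\left(-21\right) \frac{1}{83} - 5} = \frac{1}{- \frac{21}{83} - 5} = \frac{1}{- \frac{436}{83}} = - \frac{83}{436} \approx -0.19037$)
$- 12 s{\left(6 \right)} d = \left(-12\right) 20 \left(- \frac{83}{436}\right) = \left(-240\right) \left(- \frac{83}{436}\right) = \frac{4980}{109}$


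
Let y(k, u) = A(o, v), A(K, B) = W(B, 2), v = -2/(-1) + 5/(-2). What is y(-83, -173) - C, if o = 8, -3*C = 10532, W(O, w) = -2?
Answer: 10526/3 ≈ 3508.7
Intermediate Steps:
C = -10532/3 (C = -1/3*10532 = -10532/3 ≈ -3510.7)
v = -1/2 (v = -2*(-1) + 5*(-1/2) = 2 - 5/2 = -1/2 ≈ -0.50000)
A(K, B) = -2
y(k, u) = -2
y(-83, -173) - C = -2 - 1*(-10532/3) = -2 + 10532/3 = 10526/3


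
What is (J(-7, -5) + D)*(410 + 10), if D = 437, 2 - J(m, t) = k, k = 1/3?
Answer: 184240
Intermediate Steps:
k = ⅓ ≈ 0.33333
J(m, t) = 5/3 (J(m, t) = 2 - 1*⅓ = 2 - ⅓ = 5/3)
(J(-7, -5) + D)*(410 + 10) = (5/3 + 437)*(410 + 10) = (1316/3)*420 = 184240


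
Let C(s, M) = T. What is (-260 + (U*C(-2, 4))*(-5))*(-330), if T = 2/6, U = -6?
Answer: 82500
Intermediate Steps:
T = ⅓ (T = 2*(⅙) = ⅓ ≈ 0.33333)
C(s, M) = ⅓
(-260 + (U*C(-2, 4))*(-5))*(-330) = (-260 - 6*⅓*(-5))*(-330) = (-260 - 2*(-5))*(-330) = (-260 + 10)*(-330) = -250*(-330) = 82500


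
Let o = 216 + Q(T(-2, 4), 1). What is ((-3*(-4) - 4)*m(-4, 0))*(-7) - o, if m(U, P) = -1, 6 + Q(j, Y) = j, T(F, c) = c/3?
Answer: -466/3 ≈ -155.33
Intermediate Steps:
T(F, c) = c/3 (T(F, c) = c*(⅓) = c/3)
Q(j, Y) = -6 + j
o = 634/3 (o = 216 + (-6 + (⅓)*4) = 216 + (-6 + 4/3) = 216 - 14/3 = 634/3 ≈ 211.33)
((-3*(-4) - 4)*m(-4, 0))*(-7) - o = ((-3*(-4) - 4)*(-1))*(-7) - 1*634/3 = ((12 - 4)*(-1))*(-7) - 634/3 = (8*(-1))*(-7) - 634/3 = -8*(-7) - 634/3 = 56 - 634/3 = -466/3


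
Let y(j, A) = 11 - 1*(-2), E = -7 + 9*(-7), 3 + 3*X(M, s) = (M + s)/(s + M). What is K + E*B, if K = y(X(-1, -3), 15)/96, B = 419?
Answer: -2815667/96 ≈ -29330.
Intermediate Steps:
X(M, s) = -2/3 (X(M, s) = -1 + ((M + s)/(s + M))/3 = -1 + ((M + s)/(M + s))/3 = -1 + (1/3)*1 = -1 + 1/3 = -2/3)
E = -70 (E = -7 - 63 = -70)
y(j, A) = 13 (y(j, A) = 11 + 2 = 13)
K = 13/96 ≈ 0.13542
K + E*B = 13/96 - 70*419 = 13/96 - 29330 = -2815667/96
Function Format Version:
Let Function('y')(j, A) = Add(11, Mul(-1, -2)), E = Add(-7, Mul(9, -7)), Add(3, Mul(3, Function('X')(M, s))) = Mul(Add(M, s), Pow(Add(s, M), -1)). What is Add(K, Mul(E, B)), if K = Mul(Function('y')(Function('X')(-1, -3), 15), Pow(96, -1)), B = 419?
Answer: Rational(-2815667, 96) ≈ -29330.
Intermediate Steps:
Function('X')(M, s) = Rational(-2, 3) (Function('X')(M, s) = Add(-1, Mul(Rational(1, 3), Mul(Add(M, s), Pow(Add(s, M), -1)))) = Add(-1, Mul(Rational(1, 3), Mul(Add(M, s), Pow(Add(M, s), -1)))) = Add(-1, Mul(Rational(1, 3), 1)) = Add(-1, Rational(1, 3)) = Rational(-2, 3))
E = -70 (E = Add(-7, -63) = -70)
Function('y')(j, A) = 13 (Function('y')(j, A) = Add(11, 2) = 13)
K = Rational(13, 96) (K = Mul(13, Pow(96, -1)) = Mul(13, Rational(1, 96)) = Rational(13, 96) ≈ 0.13542)
Add(K, Mul(E, B)) = Add(Rational(13, 96), Mul(-70, 419)) = Add(Rational(13, 96), -29330) = Rational(-2815667, 96)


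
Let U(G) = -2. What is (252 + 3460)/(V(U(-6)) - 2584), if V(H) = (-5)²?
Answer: -3712/2559 ≈ -1.4506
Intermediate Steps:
V(H) = 25
(252 + 3460)/(V(U(-6)) - 2584) = (252 + 3460)/(25 - 2584) = 3712/(-2559) = 3712*(-1/2559) = -3712/2559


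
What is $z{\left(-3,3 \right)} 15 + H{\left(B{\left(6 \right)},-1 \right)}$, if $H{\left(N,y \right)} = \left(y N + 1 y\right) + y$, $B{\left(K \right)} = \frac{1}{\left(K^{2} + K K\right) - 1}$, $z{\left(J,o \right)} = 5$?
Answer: $\frac{5182}{71} \approx 72.986$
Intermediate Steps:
$B{\left(K \right)} = \frac{1}{-1 + 2 K^{2}}$ ($B{\left(K \right)} = \frac{1}{\left(K^{2} + K^{2}\right) - 1} = \frac{1}{2 K^{2} - 1} = \frac{1}{-1 + 2 K^{2}}$)
$H{\left(N,y \right)} = 2 y + N y$ ($H{\left(N,y \right)} = \left(N y + y\right) + y = \left(y + N y\right) + y = 2 y + N y$)
$z{\left(-3,3 \right)} 15 + H{\left(B{\left(6 \right)},-1 \right)} = 5 \cdot 15 - \left(2 + \frac{1}{-1 + 2 \cdot 6^{2}}\right) = 75 - \left(2 + \frac{1}{-1 + 2 \cdot 36}\right) = 75 - \left(2 + \frac{1}{-1 + 72}\right) = 75 - \left(2 + \frac{1}{71}\right) = 75 - \frac{143}{71} = \frac{5182}{71}$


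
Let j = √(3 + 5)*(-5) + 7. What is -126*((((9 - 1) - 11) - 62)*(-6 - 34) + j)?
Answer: -328482 + 1260*√2 ≈ -3.2670e+5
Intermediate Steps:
j = 7 - 10*√2 (j = √8*(-5) + 7 = (2*√2)*(-5) + 7 = -10*√2 + 7 = 7 - 10*√2 ≈ -7.1421)
-126*((((9 - 1) - 11) - 62)*(-6 - 34) + j) = -126*((((9 - 1) - 11) - 62)*(-6 - 34) + (7 - 10*√2)) = -126*(((8 - 11) - 62)*(-40) + (7 - 10*√2)) = -126*((-3 - 62)*(-40) + (7 - 10*√2)) = -126*(-65*(-40) + (7 - 10*√2)) = -126*(2600 + (7 - 10*√2)) = -126*(2607 - 10*√2) = -328482 + 1260*√2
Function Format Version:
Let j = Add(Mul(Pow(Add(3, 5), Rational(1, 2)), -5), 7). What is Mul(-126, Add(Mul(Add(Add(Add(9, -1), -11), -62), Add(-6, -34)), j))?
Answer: Add(-328482, Mul(1260, Pow(2, Rational(1, 2)))) ≈ -3.2670e+5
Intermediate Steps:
j = Add(7, Mul(-10, Pow(2, Rational(1, 2)))) (j = Add(Mul(Pow(8, Rational(1, 2)), -5), 7) = Add(Mul(Mul(2, Pow(2, Rational(1, 2))), -5), 7) = Add(Mul(-10, Pow(2, Rational(1, 2))), 7) = Add(7, Mul(-10, Pow(2, Rational(1, 2)))) ≈ -7.1421)
Mul(-126, Add(Mul(Add(Add(Add(9, -1), -11), -62), Add(-6, -34)), j)) = Mul(-126, Add(Mul(Add(Add(Add(9, -1), -11), -62), Add(-6, -34)), Add(7, Mul(-10, Pow(2, Rational(1, 2)))))) = Mul(-126, Add(Mul(Add(Add(8, -11), -62), -40), Add(7, Mul(-10, Pow(2, Rational(1, 2)))))) = Mul(-126, Add(Mul(Add(-3, -62), -40), Add(7, Mul(-10, Pow(2, Rational(1, 2)))))) = Mul(-126, Add(Mul(-65, -40), Add(7, Mul(-10, Pow(2, Rational(1, 2)))))) = Mul(-126, Add(2600, Add(7, Mul(-10, Pow(2, Rational(1, 2)))))) = Mul(-126, Add(2607, Mul(-10, Pow(2, Rational(1, 2))))) = Add(-328482, Mul(1260, Pow(2, Rational(1, 2))))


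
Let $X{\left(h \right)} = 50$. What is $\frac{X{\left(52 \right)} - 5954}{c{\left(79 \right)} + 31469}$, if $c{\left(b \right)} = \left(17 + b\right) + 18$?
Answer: $- \frac{5904}{31583} \approx -0.18694$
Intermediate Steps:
$c{\left(b \right)} = 35 + b$
$\frac{X{\left(52 \right)} - 5954}{c{\left(79 \right)} + 31469} = \frac{50 - 5954}{\left(35 + 79\right) + 31469} = - \frac{5904}{114 + 31469} = - \frac{5904}{31583}$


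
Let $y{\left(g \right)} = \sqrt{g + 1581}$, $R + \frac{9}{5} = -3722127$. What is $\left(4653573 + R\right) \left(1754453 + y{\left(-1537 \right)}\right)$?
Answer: $\frac{8170875355113}{5} + \frac{9314442 \sqrt{11}}{5} \approx 1.6342 \cdot 10^{12}$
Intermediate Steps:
$R = - \frac{18610644}{5}$ ($R = - \frac{9}{5} - 3722127 = - \frac{18610644}{5} \approx -3.7221 \cdot 10^{6}$)
$y{\left(g \right)} = \sqrt{1581 + g}$
$\left(4653573 + R\right) \left(1754453 + y{\left(-1537 \right)}\right) = \left(4653573 - \frac{18610644}{5}\right) \left(1754453 + \sqrt{1581 - 1537}\right) = \frac{4657221 \left(1754453 + \sqrt{44}\right)}{5} = \frac{4657221 \left(1754453 + 2 \sqrt{11}\right)}{5} = \frac{8170875355113}{5} + \frac{9314442 \sqrt{11}}{5}$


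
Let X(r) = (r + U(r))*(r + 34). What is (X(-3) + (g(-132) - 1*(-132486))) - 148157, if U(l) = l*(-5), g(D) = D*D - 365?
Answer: 1760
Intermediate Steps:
g(D) = -365 + D² (g(D) = D² - 365 = -365 + D²)
U(l) = -5*l
X(r) = -4*r*(34 + r) (X(r) = (r - 5*r)*(r + 34) = (-4*r)*(34 + r) = -4*r*(34 + r))
(X(-3) + (g(-132) - 1*(-132486))) - 148157 = (4*(-3)*(-34 - 1*(-3)) + ((-365 + (-132)²) - 1*(-132486))) - 148157 = (4*(-3)*(-34 + 3) + ((-365 + 17424) + 132486)) - 148157 = (4*(-3)*(-31) + (17059 + 132486)) - 148157 = (372 + 149545) - 148157 = 149917 - 148157 = 1760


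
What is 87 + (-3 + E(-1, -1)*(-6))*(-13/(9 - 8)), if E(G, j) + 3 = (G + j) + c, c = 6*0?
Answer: -264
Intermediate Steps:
c = 0
E(G, j) = -3 + G + j (E(G, j) = -3 + ((G + j) + 0) = -3 + (G + j) = -3 + G + j)
87 + (-3 + E(-1, -1)*(-6))*(-13/(9 - 8)) = 87 + (-3 + (-3 - 1 - 1)*(-6))*(-13/(9 - 8)) = 87 + (-3 - 5*(-6))*(-13/1) = 87 + (-3 + 30)*(1*(-13)) = 87 + 27*(-13) = 87 - 351 = -264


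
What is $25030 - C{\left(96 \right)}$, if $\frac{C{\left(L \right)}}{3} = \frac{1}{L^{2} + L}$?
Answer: $\frac{77693119}{3104} \approx 25030.0$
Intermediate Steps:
$C{\left(L \right)} = \frac{3}{L + L^{2}}$ ($C{\left(L \right)} = \frac{3}{L^{2} + L} = \frac{3}{L + L^{2}}$)
$25030 - C{\left(96 \right)} = 25030 - \frac{3}{96 \left(1 + 96\right)} = 25030 - 3 \cdot \frac{1}{96} \cdot \frac{1}{97} = 25030 - \frac{1}{3104} = \frac{77693119}{3104}$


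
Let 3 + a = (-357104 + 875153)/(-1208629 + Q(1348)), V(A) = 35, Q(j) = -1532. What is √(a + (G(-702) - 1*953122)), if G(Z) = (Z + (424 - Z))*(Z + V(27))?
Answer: I*√201112412052752798/403387 ≈ 1111.7*I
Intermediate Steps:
a = -1382844/403387 (a = -3 + (-357104 + 875153)/(-1208629 - 1532) = -3 + 518049/(-1210161) = -3 + 518049*(-1/1210161) = -3 - 172683/403387 = -1382844/403387 ≈ -3.4281)
G(Z) = 14840 + 424*Z (G(Z) = (Z + (424 - Z))*(Z + 35) = 424*(35 + Z) = 14840 + 424*Z)
√(a + (G(-702) - 1*953122)) = √(-1382844/403387 + ((14840 + 424*(-702)) - 1*953122)) = √(-1382844/403387 + ((14840 - 297648) - 953122)) = √(-1382844/403387 + (-282808 - 953122)) = √(-1382844/403387 - 1235930) = √(-498559477754/403387) = I*√201112412052752798/403387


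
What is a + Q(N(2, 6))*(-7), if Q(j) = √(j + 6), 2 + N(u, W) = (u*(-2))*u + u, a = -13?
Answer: -13 - 7*I*√2 ≈ -13.0 - 9.8995*I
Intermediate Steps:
N(u, W) = -2 + u - 2*u² (N(u, W) = -2 + ((u*(-2))*u + u) = -2 + ((-2*u)*u + u) = -2 + (-2*u² + u) = -2 + (u - 2*u²) = -2 + u - 2*u²)
Q(j) = √(6 + j)
a + Q(N(2, 6))*(-7) = -13 + √(6 + (-2 + 2 - 2*2²))*(-7) = -13 + √(6 + (-2 + 2 - 2*4))*(-7) = -13 + √(6 + (-2 + 2 - 8))*(-7) = -13 + √(6 - 8)*(-7) = -13 + √(-2)*(-7) = -13 + (I*√2)*(-7) = -13 - 7*I*√2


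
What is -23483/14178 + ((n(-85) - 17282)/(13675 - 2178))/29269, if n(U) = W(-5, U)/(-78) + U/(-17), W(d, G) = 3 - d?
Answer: -34243768621743/20674236766534 ≈ -1.6563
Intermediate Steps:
n(U) = -4/39 - U/17 (n(U) = (3 - 1*(-5))/(-78) + U/(-17) = (3 + 5)*(-1/78) + U*(-1/17) = 8*(-1/78) - U/17 = -4/39 - U/17)
-23483/14178 + ((n(-85) - 17282)/(13675 - 2178))/29269 = -23483/14178 + (((-4/39 - 1/17*(-85)) - 17282)/(13675 - 2178))/29269 = -23483*1/14178 + (((-4/39 + 5) - 17282)/11497)*(1/29269) = -23483/14178 + ((191/39 - 17282)*(1/11497))*(1/29269) = -23483/14178 - 673807/39*1/11497*(1/29269) = -23483/14178 - 673807/448383*1/29269 = -23483/14178 - 673807/13123722027 = -34243768621743/20674236766534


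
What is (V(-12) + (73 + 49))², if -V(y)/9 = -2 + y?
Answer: 61504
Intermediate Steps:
V(y) = 18 - 9*y (V(y) = -9*(-2 + y) = 18 - 9*y)
(V(-12) + (73 + 49))² = ((18 - 9*(-12)) + (73 + 49))² = ((18 + 108) + 122)² = (126 + 122)² = 248² = 61504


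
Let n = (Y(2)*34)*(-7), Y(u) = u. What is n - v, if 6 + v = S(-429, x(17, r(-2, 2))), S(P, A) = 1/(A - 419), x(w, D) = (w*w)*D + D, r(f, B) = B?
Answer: -75671/161 ≈ -470.01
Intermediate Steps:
x(w, D) = D + D*w² (x(w, D) = w²*D + D = D*w² + D = D + D*w²)
S(P, A) = 1/(-419 + A)
n = -476 (n = (2*34)*(-7) = 68*(-7) = -476)
v = -965/161 (v = -6 + 1/(-419 + 2*(1 + 17²)) = -6 + 1/(-419 + 2*(1 + 289)) = -6 + 1/(-419 + 2*290) = -6 + 1/(-419 + 580) = -6 + 1/161 = -965/161 ≈ -5.9938)
n - v = -476 - 1*(-965/161) = -476 + 965/161 = -75671/161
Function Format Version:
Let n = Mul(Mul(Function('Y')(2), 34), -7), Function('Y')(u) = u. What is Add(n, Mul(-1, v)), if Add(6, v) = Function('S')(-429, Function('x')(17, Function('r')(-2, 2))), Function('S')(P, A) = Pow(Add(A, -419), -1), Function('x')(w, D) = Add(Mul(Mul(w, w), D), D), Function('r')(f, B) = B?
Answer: Rational(-75671, 161) ≈ -470.01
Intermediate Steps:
Function('x')(w, D) = Add(D, Mul(D, Pow(w, 2))) (Function('x')(w, D) = Add(Mul(Pow(w, 2), D), D) = Add(Mul(D, Pow(w, 2)), D) = Add(D, Mul(D, Pow(w, 2))))
Function('S')(P, A) = Pow(Add(-419, A), -1)
n = -476 (n = Mul(Mul(2, 34), -7) = Mul(68, -7) = -476)
v = Rational(-965, 161) (v = Add(-6, Pow(Add(-419, Mul(2, Add(1, Pow(17, 2)))), -1)) = Add(-6, Pow(Add(-419, Mul(2, Add(1, 289))), -1)) = Add(-6, Pow(Add(-419, Mul(2, 290)), -1)) = Add(-6, Pow(Add(-419, 580), -1)) = Add(-6, Pow(161, -1)) = Add(-6, Rational(1, 161)) = Rational(-965, 161) ≈ -5.9938)
Add(n, Mul(-1, v)) = Add(-476, Mul(-1, Rational(-965, 161))) = Add(-476, Rational(965, 161)) = Rational(-75671, 161)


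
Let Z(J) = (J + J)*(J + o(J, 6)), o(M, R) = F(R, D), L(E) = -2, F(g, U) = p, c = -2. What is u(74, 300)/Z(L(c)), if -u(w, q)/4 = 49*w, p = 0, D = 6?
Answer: -1813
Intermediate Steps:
F(g, U) = 0
o(M, R) = 0
u(w, q) = -196*w
Z(J) = 2*J² (Z(J) = (J + J)*(J + 0) = (2*J)*J = 2*J²)
u(74, 300)/Z(L(c)) = (-196*74)/((2*(-2)²)) = -14504/(2*4) = -14504/8 = -14504*⅛ = -1813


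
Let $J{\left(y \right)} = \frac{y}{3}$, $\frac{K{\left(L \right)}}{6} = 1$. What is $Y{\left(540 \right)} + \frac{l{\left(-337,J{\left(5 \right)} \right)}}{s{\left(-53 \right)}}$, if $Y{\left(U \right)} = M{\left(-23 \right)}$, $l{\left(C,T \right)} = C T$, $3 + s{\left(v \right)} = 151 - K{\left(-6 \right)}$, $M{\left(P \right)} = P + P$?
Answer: $- \frac{21281}{426} \approx -49.955$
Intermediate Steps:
$K{\left(L \right)} = 6$ ($K{\left(L \right)} = 6 \cdot 1 = 6$)
$M{\left(P \right)} = 2 P$
$J{\left(y \right)} = \frac{y}{3}$ ($J{\left(y \right)} = y \frac{1}{3} = \frac{y}{3}$)
$s{\left(v \right)} = 142$ ($s{\left(v \right)} = -3 + \left(151 - 6\right) = -3 + 145 = 142$)
$Y{\left(U \right)} = -46$ ($Y{\left(U \right)} = 2 \left(-23\right) = -46$)
$Y{\left(540 \right)} + \frac{l{\left(-337,J{\left(5 \right)} \right)}}{s{\left(-53 \right)}} = -46 + \frac{\left(-337\right) \frac{1}{3} \cdot 5}{142} = -46 + \left(-337\right) \frac{5}{3} \cdot \frac{1}{142} = -46 - \frac{1685}{426} = - \frac{21281}{426}$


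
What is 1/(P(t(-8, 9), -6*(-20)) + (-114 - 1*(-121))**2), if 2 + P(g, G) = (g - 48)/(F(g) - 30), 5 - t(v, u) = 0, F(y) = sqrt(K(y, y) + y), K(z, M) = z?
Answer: 43120/2089119 - 43*sqrt(10)/2089119 ≈ 0.020575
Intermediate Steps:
F(y) = sqrt(2)*sqrt(y) (F(y) = sqrt(y + y) = sqrt(2*y) = sqrt(2)*sqrt(y))
t(v, u) = 5 (t(v, u) = 5 - 1*0 = 5 + 0 = 5)
P(g, G) = -2 + (-48 + g)/(-30 + sqrt(2)*sqrt(g)) (P(g, G) = -2 + (g - 48)/(sqrt(2)*sqrt(g) - 30) = -2 + (-48 + g)/(-30 + sqrt(2)*sqrt(g)))
1/(P(t(-8, 9), -6*(-20)) + (-114 - 1*(-121))**2) = 1/((12 + 5 - 2*sqrt(2)*sqrt(5))/(-30 + sqrt(2)*sqrt(5)) + (-114 - 1*(-121))**2) = 1/((12 + 5 - 2*sqrt(10))/(-30 + sqrt(10)) + (-114 + 121)**2) = 1/((17 - 2*sqrt(10))/(-30 + sqrt(10)) + 7**2) = 1/((17 - 2*sqrt(10))/(-30 + sqrt(10)) + 49) = 1/(49 + (17 - 2*sqrt(10))/(-30 + sqrt(10)))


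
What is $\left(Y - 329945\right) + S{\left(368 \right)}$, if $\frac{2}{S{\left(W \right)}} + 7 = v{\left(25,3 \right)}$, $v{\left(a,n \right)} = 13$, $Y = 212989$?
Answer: $- \frac{350867}{3} \approx -1.1696 \cdot 10^{5}$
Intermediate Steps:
$S{\left(W \right)} = \frac{1}{3}$ ($S{\left(W \right)} = \frac{2}{-7 + 13} = \frac{2}{6} = 2 \cdot \frac{1}{6} = \frac{1}{3}$)
$\left(Y - 329945\right) + S{\left(368 \right)} = \left(212989 - 329945\right) + \frac{1}{3} = -116956 + \frac{1}{3} = - \frac{350867}{3}$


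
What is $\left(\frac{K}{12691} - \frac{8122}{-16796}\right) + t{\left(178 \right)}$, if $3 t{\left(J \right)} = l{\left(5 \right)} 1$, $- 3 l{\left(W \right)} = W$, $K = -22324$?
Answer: $- \frac{1756344299}{959211162} \approx -1.831$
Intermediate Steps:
$l{\left(W \right)} = - \frac{W}{3}$
$t{\left(J \right)} = - \frac{5}{9}$ ($t{\left(J \right)} = \frac{\left(- \frac{1}{3}\right) 5 \cdot 1}{3} = \frac{\left(- \frac{5}{3}\right) 1}{3} = \frac{1}{3} \left(- \frac{5}{3}\right) = - \frac{5}{9}$)
$\left(\frac{K}{12691} - \frac{8122}{-16796}\right) + t{\left(178 \right)} = \left(- \frac{22324}{12691} - \frac{8122}{-16796}\right) - \frac{5}{9} = \left(\left(-22324\right) \frac{1}{12691} - - \frac{4061}{8398}\right) - \frac{5}{9} = \left(- \frac{22324}{12691} + \frac{4061}{8398}\right) - \frac{5}{9} = - \frac{135938801}{106579018} - \frac{5}{9} = - \frac{1756344299}{959211162}$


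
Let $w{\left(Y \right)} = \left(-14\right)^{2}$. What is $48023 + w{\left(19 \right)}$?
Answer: $48219$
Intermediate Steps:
$w{\left(Y \right)} = 196$
$48023 + w{\left(19 \right)} = 48023 + 196 = 48219$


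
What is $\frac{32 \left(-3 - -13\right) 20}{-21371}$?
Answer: $- \frac{6400}{21371} \approx -0.29947$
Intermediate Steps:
$\frac{32 \left(-3 - -13\right) 20}{-21371} = 32 \left(-3 + 13\right) 20 \left(- \frac{1}{21371}\right) = 32 \cdot 10 \cdot 20 \left(- \frac{1}{21371}\right) = 320 \cdot 20 \left(- \frac{1}{21371}\right) = 6400 \left(- \frac{1}{21371}\right) = - \frac{6400}{21371}$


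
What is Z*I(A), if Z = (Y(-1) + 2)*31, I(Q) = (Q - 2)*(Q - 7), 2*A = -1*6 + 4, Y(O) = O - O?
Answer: 1488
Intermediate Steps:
Y(O) = 0
A = -1 (A = (-1*6 + 4)/2 = (-6 + 4)/2 = (½)*(-2) = -1)
I(Q) = (-7 + Q)*(-2 + Q) (I(Q) = (-2 + Q)*(-7 + Q) = (-7 + Q)*(-2 + Q))
Z = 62 (Z = (0 + 2)*31 = 2*31 = 62)
Z*I(A) = 62*(14 + (-1)² - 9*(-1)) = 62*(14 + 1 + 9) = 62*24 = 1488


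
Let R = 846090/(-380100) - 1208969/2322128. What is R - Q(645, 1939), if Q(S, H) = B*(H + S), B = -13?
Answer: 70588683973479/2101525840 ≈ 33589.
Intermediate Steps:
Q(S, H) = -13*H - 13*S (Q(S, H) = -13*(H + S) = -13*H - 13*S)
R = -5772043801/2101525840 (R = 846090*(-1/380100) - 1208969*1/2322128 = -4029/1810 - 1208969/2322128 = -5772043801/2101525840 ≈ -2.7466)
R - Q(645, 1939) = -5772043801/2101525840 - (-13*1939 - 13*645) = -5772043801/2101525840 - (-25207 - 8385) = -5772043801/2101525840 - 1*(-33592) = -5772043801/2101525840 + 33592 = 70588683973479/2101525840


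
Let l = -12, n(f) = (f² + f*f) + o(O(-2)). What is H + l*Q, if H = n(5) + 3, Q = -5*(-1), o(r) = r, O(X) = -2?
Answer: -9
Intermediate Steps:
Q = 5
n(f) = -2 + 2*f² (n(f) = (f² + f*f) - 2 = (f² + f²) - 2 = 2*f² - 2 = -2 + 2*f²)
H = 51 (H = (-2 + 2*5²) + 3 = (-2 + 2*25) + 3 = (-2 + 50) + 3 = 48 + 3 = 51)
H + l*Q = 51 - 12*5 = 51 - 60 = -9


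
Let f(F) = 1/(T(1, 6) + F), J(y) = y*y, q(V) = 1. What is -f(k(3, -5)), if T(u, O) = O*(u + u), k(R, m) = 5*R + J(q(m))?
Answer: -1/28 ≈ -0.035714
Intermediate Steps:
J(y) = y**2
k(R, m) = 1 + 5*R (k(R, m) = 5*R + 1**2 = 5*R + 1 = 1 + 5*R)
T(u, O) = 2*O*u (T(u, O) = O*(2*u) = 2*O*u)
f(F) = 1/(12 + F) (f(F) = 1/(2*6*1 + F) = 1/(12 + F))
-f(k(3, -5)) = -1/(12 + (1 + 5*3)) = -1/(12 + (1 + 15)) = -1/(12 + 16) = -1/28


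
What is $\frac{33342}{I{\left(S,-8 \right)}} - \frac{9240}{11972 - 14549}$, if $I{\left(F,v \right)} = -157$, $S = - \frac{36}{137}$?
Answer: $- \frac{28157218}{134863} \approx -208.78$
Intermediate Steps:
$S = - \frac{36}{137}$ ($S = \left(-36\right) \frac{1}{137} = - \frac{36}{137} \approx -0.26277$)
$\frac{33342}{I{\left(S,-8 \right)}} - \frac{9240}{11972 - 14549} = \frac{33342}{-157} - \frac{9240}{11972 - 14549} = 33342 \left(- \frac{1}{157}\right) - \frac{9240}{11972 - 14549} = - \frac{33342}{157} - \frac{9240}{-2577} = - \frac{33342}{157} - - \frac{3080}{859} = - \frac{33342}{157} + \frac{3080}{859} = - \frac{28157218}{134863}$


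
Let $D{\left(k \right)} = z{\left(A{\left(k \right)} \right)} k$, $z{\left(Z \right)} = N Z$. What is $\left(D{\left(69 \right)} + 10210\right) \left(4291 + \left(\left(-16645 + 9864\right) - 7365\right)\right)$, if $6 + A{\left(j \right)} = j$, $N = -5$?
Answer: $113578875$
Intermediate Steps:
$A{\left(j \right)} = -6 + j$
$z{\left(Z \right)} = - 5 Z$
$D{\left(k \right)} = k \left(30 - 5 k\right)$ ($D{\left(k \right)} = - 5 \left(-6 + k\right) k = \left(30 - 5 k\right) k = k \left(30 - 5 k\right)$)
$\left(D{\left(69 \right)} + 10210\right) \left(4291 + \left(\left(-16645 + 9864\right) - 7365\right)\right) = \left(5 \cdot 69 \left(6 - 69\right) + 10210\right) \left(4291 + \left(\left(-16645 + 9864\right) - 7365\right)\right) = \left(5 \cdot 69 \left(6 - 69\right) + 10210\right) \left(4291 - 14146\right) = \left(5 \cdot 69 \left(-63\right) + 10210\right) \left(4291 - 14146\right) = \left(-21735 + 10210\right) \left(-9855\right) = \left(-11525\right) \left(-9855\right) = 113578875$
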